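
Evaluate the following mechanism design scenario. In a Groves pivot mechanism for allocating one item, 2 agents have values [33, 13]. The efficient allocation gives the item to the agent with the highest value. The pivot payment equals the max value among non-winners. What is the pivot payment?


Step 1: The efficient winner is agent 0 with value 33
Step 2: Other agents' values: [13]
Step 3: Pivot payment = max(others) = 13
Step 4: The winner pays 13

13


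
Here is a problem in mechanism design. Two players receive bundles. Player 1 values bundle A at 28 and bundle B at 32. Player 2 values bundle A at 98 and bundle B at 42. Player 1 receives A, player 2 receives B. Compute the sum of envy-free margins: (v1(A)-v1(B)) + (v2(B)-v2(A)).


Step 1: Player 1's margin = v1(A) - v1(B) = 28 - 32 = -4
Step 2: Player 2's margin = v2(B) - v2(A) = 42 - 98 = -56
Step 3: Total margin = -4 + -56 = -60

-60


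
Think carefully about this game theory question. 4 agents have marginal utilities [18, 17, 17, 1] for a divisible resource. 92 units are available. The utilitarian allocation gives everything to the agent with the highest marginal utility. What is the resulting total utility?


Step 1: The marginal utilities are [18, 17, 17, 1]
Step 2: The highest marginal utility is 18
Step 3: All 92 units go to that agent
Step 4: Total utility = 18 * 92 = 1656

1656


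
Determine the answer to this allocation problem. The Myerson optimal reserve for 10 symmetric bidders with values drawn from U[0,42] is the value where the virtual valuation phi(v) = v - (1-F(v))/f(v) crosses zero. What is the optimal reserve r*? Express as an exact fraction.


Step 1: For U[0,42], F(v) = v/42 and f(v) = 1/42
Step 2: phi(v) = v - (1 - v/42)/(1/42) = v - (42 - v) = 2v - 42
Step 3: Set phi(r*) = 0: 2r* - 42 = 0
Step 4: r* = 42/2 = 21 (the number of bidders n = 10 does not enter)

21


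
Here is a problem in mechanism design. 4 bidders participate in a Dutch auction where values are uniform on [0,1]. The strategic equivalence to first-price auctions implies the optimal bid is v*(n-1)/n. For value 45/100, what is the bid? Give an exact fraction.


Step 1: Dutch auctions are strategically equivalent to first-price auctions
Step 2: The equilibrium bid is b(v) = v*(n-1)/n
Step 3: b = 9/20 * 3/4
Step 4: b = 27/80

27/80


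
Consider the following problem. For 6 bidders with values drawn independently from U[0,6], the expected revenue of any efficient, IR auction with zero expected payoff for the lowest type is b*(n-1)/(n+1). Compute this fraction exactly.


Step 1: By Revenue Equivalence, expected revenue = b*(n-1)/(n+1)
Step 2: Substituting n = 6, b = 6
Step 3: Revenue = 6*(6-1)/(6+1) = 6*5/7
Step 4: Revenue = 30/7

30/7


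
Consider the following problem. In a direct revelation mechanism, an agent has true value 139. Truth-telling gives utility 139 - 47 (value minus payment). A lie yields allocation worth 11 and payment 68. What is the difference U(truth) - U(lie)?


Step 1: U(truth) = value - payment = 139 - 47 = 92
Step 2: U(lie) = allocation - payment = 11 - 68 = -57
Step 3: IC gap = 92 - (-57) = 149

149


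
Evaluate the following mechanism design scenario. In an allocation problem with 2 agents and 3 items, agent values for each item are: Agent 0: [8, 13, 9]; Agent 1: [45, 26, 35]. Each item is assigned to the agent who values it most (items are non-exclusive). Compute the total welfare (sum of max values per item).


Step 1: For each item, find the maximum value among all agents.
Step 2: Item 0 -> Agent 1 (value 45)
Step 3: Item 1 -> Agent 1 (value 26)
Step 4: Item 2 -> Agent 1 (value 35)
Step 5: Total welfare = 45 + 26 + 35 = 106

106


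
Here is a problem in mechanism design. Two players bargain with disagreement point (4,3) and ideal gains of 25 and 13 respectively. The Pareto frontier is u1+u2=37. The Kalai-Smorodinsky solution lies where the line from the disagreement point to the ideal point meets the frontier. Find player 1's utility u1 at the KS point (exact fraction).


Step 1: At the KS point, (u1-d1)/r1 = (u2-d2)/r2 = t and u1+u2 = 37
Step 2: u1 = d1 + r1*t and u2 = d2 + r2*t, so (d1 + r1*t) + (d2 + r2*t) = 37
Step 3: t = (37 - 4 - 3)/(25 + 13) = 30/38 = 15/19
Step 4: u1 = d1 + r1*t = 4 + 25 * 15/19 = 451/19
Step 5: (Check: u2 = d2 + r2*t = 252/19; u1+u2 = 451/19 + 252/19 = 37, on the frontier.)

451/19


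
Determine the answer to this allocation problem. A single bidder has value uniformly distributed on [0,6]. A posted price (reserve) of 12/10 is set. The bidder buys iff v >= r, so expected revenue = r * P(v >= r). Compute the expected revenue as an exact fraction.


Step 1: Posted price r = 6/5, value support [0,6]
Step 2: P(v >= r) = (6 - 6/5)/6 = 4/5
Step 3: Expected revenue = r * P(v >= r) = 6/5 * 4/5
Step 4: Revenue = 24/25

24/25


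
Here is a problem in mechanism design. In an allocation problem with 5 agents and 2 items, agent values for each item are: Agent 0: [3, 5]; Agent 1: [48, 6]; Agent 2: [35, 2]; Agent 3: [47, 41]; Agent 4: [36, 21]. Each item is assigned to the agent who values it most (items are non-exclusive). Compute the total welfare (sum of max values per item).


Step 1: For each item, find the maximum value among all agents.
Step 2: Item 0 -> Agent 1 (value 48)
Step 3: Item 1 -> Agent 3 (value 41)
Step 4: Total welfare = 48 + 41 = 89

89


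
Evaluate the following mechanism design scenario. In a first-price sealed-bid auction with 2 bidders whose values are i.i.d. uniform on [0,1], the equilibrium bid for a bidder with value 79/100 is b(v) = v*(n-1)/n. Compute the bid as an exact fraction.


Step 1: The symmetric BNE bidding function is b(v) = v * (n-1) / n
Step 2: Substitute v = 79/100 and n = 2
Step 3: b = 79/100 * 1/2
Step 4: b = 79/200

79/200


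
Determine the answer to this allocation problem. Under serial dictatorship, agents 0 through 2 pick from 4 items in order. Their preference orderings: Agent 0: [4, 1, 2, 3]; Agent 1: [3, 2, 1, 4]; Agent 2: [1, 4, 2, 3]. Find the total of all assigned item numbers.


Step 1: Agent 0 picks item 4
Step 2: Agent 1 picks item 3
Step 3: Agent 2 picks item 1
Step 4: Sum = 4 + 3 + 1 = 8

8


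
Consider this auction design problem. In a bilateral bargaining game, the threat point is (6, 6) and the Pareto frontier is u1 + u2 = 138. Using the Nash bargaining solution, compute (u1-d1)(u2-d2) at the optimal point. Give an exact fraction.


Step 1: The Nash solution splits surplus symmetrically above the disagreement point
Step 2: u1 = (total + d1 - d2)/2 = (138 + 6 - 6)/2 = 69
Step 3: u2 = (total - d1 + d2)/2 = (138 - 6 + 6)/2 = 69
Step 4: Nash product = (69 - 6) * (69 - 6)
Step 5: = 63 * 63 = 3969

3969


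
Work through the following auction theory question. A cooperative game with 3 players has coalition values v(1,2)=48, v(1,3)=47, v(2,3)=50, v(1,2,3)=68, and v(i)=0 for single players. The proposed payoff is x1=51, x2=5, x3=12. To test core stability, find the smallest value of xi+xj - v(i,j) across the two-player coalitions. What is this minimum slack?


Step 1: Slack for coalition (1,2): x1+x2 - v12 = 56 - 48 = 8
Step 2: Slack for coalition (1,3): x1+x3 - v13 = 63 - 47 = 16
Step 3: Slack for coalition (2,3): x2+x3 - v23 = 17 - 50 = -33
Step 4: Minimum slack = min(8, 16, -33) = -33, attained by (2,3); coalition (2,3) can block (slack < 0), so the allocation is not in the core

-33


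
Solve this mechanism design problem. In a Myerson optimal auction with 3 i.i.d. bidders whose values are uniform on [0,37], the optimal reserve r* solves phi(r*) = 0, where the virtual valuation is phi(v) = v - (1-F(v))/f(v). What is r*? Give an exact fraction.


Step 1: For U[0,37], F(v) = v/37 and f(v) = 1/37
Step 2: phi(v) = v - (1 - v/37)/(1/37) = v - (37 - v) = 2v - 37
Step 3: Set phi(r*) = 0: 2r* - 37 = 0
Step 4: r* = 37/2 (the number of bidders n = 3 does not enter)

37/2


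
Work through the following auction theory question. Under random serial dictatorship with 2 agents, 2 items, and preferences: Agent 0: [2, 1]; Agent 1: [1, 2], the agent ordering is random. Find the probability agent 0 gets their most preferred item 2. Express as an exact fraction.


Step 1: Agent 0 wants item 2
Step 2: There are 2 possible orderings of agents
Step 3: In 2 orderings, agent 0 gets item 2
Step 4: Probability = 2/2 = 1

1


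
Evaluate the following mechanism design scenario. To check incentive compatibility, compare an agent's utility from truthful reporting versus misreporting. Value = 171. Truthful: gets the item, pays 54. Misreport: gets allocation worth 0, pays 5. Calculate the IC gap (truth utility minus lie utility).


Step 1: U(truth) = value - payment = 171 - 54 = 117
Step 2: U(lie) = allocation - payment = 0 - 5 = -5
Step 3: IC gap = 117 - (-5) = 122

122


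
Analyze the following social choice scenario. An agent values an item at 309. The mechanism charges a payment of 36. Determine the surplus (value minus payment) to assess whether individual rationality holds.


Step 1: Surplus = value - payment = 309 - 36 = 273
Step 2: IR is satisfied (surplus >= 0)

273


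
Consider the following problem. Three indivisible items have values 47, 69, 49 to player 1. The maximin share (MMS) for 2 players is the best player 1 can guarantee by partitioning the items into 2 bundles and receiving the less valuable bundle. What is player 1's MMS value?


Step 1: Item values = 47, 69, 49
Step 2: Enumerate all 2-bundle partitions and take the smaller bundle:
  Partition 1: {47} vs {69,49} -> bundles 47, 118; min = 47
  Partition 2: {69} vs {47,49} -> bundles 69, 96; min = 69
  Partition 3: {49} vs {47,69} -> bundles 49, 116; min = 49
Step 3: MMS = max(47, 69, 49) = 69

69


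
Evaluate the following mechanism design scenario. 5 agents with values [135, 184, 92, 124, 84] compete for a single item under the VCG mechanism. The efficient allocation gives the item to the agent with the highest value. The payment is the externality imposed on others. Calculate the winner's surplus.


Step 1: The winner is the agent with the highest value: agent 1 with value 184
Step 2: Values of other agents: [135, 92, 124, 84]
Step 3: VCG payment = max of others' values = 135
Step 4: Surplus = 184 - 135 = 49

49


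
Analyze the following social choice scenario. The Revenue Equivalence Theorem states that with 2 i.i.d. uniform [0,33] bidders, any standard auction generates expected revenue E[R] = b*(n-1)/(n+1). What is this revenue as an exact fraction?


Step 1: By Revenue Equivalence, expected revenue = b*(n-1)/(n+1)
Step 2: Substituting n = 2, b = 33
Step 3: Revenue = 33*(2-1)/(2+1) = 33*1/3
Step 4: Revenue = 33/3 = 11

11


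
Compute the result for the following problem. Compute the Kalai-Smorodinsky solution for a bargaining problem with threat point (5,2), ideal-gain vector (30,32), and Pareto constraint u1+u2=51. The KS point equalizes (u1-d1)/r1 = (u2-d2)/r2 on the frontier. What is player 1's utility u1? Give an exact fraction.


Step 1: At the KS point, (u1-d1)/r1 = (u2-d2)/r2 = t and u1+u2 = 51
Step 2: u1 = d1 + r1*t and u2 = d2 + r2*t, so (d1 + r1*t) + (d2 + r2*t) = 51
Step 3: t = (51 - 5 - 2)/(30 + 32) = 44/62 = 22/31
Step 4: u1 = d1 + r1*t = 5 + 30 * 22/31 = 815/31
Step 5: (Check: u2 = d2 + r2*t = 766/31; u1+u2 = 815/31 + 766/31 = 51, on the frontier.)

815/31


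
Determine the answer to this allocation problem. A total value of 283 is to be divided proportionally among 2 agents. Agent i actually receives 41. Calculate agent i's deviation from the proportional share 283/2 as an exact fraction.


Step 1: Proportional share = 283/2
Step 2: Agent's actual allocation = 41
Step 3: Excess = 41 - 283/2 = -201/2

-201/2


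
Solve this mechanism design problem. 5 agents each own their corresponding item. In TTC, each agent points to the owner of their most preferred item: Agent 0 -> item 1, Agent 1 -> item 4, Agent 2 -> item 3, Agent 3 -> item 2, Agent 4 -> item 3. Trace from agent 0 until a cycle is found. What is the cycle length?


Step 1: Trace the pointer graph from agent 0: 0 -> 1 -> 4 -> 3 -> 2 -> 3
Step 2: A cycle is detected when we revisit agent 3
Step 3: The cycle is: 3 -> 2 -> 3
Step 4: Cycle length = 2

2


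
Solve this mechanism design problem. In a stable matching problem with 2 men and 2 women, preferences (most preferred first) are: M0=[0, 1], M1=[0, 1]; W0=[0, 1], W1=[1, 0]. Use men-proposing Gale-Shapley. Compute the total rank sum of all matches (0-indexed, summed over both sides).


Step 1: Run Gale-Shapley (men propose, women hold best offer):
  M0 proposes to W0; she accepts
  M1 proposes to W0; rejected
  M1 proposes to W1; she accepts
Step 2: Final matching: W0-M0, W1-M1
Step 3: 0-indexed ranks (man's rank of his match, then woman's): 0 + 0 + 1 + 0
Step 4: Total rank sum = 1

1


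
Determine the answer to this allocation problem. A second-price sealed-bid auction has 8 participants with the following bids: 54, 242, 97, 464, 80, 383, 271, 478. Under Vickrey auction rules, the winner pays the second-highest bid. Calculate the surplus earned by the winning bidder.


Step 1: Sort bids in descending order: 478, 464, 383, 271, 242, 97, 80, 54
Step 2: The winning bid is the highest: 478
Step 3: The payment equals the second-highest bid: 464
Step 4: Surplus = winner's bid - payment = 478 - 464 = 14

14


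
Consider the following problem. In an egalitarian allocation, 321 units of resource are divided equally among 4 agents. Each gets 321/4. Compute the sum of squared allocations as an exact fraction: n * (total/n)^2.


Step 1: Each agent's share = 321/4
Step 2: Square of each share = (321/4)^2 = 103041/16
Step 3: Sum of squares = 4 * 103041/16 = 103041/4

103041/4


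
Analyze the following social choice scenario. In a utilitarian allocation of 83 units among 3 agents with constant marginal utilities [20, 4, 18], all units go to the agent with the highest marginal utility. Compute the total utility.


Step 1: The marginal utilities are [20, 4, 18]
Step 2: The highest marginal utility is 20
Step 3: All 83 units go to that agent
Step 4: Total utility = 20 * 83 = 1660

1660


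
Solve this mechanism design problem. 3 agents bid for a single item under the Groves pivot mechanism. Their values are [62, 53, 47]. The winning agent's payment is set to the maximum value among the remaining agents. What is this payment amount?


Step 1: The efficient winner is agent 0 with value 62
Step 2: Other agents' values: [53, 47]
Step 3: Pivot payment = max(others) = 53
Step 4: The winner pays 53

53


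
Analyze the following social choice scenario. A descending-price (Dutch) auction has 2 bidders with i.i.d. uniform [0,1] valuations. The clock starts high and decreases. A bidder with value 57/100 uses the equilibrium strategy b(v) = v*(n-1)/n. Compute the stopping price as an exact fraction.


Step 1: Dutch auctions are strategically equivalent to first-price auctions
Step 2: The equilibrium bid is b(v) = v*(n-1)/n
Step 3: b = 57/100 * 1/2
Step 4: b = 57/200

57/200


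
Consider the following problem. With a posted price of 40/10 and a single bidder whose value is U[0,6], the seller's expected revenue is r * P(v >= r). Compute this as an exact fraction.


Step 1: Posted price r = 4, value support [0,6]
Step 2: P(v >= r) = (6 - 4)/6 = 1/3
Step 3: Expected revenue = r * P(v >= r) = 4 * 1/3
Step 4: Revenue = 4/3

4/3


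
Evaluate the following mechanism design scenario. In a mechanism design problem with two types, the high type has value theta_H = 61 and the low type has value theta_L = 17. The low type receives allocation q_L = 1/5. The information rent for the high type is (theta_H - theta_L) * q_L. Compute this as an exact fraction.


Step 1: theta_H - theta_L = 61 - 17 = 44
Step 2: Information rent = (theta_H - theta_L) * q_L
Step 3: = 44 * 1/5
Step 4: = 44/5

44/5


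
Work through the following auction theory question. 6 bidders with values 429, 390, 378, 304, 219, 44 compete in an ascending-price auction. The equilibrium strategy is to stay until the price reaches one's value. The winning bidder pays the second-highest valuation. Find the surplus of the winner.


Step 1: Identify the highest value: 429
Step 2: Identify the second-highest value: 390
Step 3: The final price = second-highest value = 390
Step 4: Surplus = 429 - 390 = 39

39


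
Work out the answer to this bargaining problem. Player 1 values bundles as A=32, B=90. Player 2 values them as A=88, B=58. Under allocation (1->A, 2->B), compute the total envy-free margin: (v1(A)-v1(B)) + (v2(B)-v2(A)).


Step 1: Player 1's margin = v1(A) - v1(B) = 32 - 90 = -58
Step 2: Player 2's margin = v2(B) - v2(A) = 58 - 88 = -30
Step 3: Total margin = -58 + -30 = -88

-88


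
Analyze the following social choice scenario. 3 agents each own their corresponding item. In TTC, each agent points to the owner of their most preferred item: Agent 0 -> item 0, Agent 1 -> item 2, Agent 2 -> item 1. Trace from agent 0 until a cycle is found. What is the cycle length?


Step 1: Trace the pointer graph from agent 0: 0 -> 0
Step 2: A cycle is detected when we revisit agent 0
Step 3: The cycle is: 0 -> 0
Step 4: Cycle length = 1

1


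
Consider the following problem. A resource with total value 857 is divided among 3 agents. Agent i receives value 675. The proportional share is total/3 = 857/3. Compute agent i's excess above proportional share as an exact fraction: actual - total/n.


Step 1: Proportional share = 857/3
Step 2: Agent's actual allocation = 675
Step 3: Excess = 675 - 857/3 = 1168/3

1168/3


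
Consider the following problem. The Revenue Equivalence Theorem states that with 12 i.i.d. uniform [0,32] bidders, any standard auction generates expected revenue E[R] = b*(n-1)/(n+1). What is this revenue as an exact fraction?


Step 1: By Revenue Equivalence, expected revenue = b*(n-1)/(n+1)
Step 2: Substituting n = 12, b = 32
Step 3: Revenue = 32*(12-1)/(12+1) = 32*11/13
Step 4: Revenue = 352/13

352/13


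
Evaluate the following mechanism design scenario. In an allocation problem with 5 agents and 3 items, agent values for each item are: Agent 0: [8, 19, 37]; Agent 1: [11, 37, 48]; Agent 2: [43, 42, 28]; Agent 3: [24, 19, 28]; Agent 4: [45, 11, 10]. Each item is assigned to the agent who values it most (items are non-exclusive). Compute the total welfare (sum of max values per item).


Step 1: For each item, find the maximum value among all agents.
Step 2: Item 0 -> Agent 4 (value 45)
Step 3: Item 1 -> Agent 2 (value 42)
Step 4: Item 2 -> Agent 1 (value 48)
Step 5: Total welfare = 45 + 42 + 48 = 135

135


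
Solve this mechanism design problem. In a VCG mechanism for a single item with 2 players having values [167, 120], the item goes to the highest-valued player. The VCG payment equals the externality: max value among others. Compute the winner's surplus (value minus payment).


Step 1: The winner is the agent with the highest value: agent 0 with value 167
Step 2: Values of other agents: [120]
Step 3: VCG payment = max of others' values = 120
Step 4: Surplus = 167 - 120 = 47

47


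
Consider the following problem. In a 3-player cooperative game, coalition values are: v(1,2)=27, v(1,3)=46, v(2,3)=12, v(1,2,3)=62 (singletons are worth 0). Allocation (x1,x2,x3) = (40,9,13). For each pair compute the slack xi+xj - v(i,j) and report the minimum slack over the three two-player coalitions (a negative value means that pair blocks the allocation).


Step 1: Slack for coalition (1,2): x1+x2 - v12 = 49 - 27 = 22
Step 2: Slack for coalition (1,3): x1+x3 - v13 = 53 - 46 = 7
Step 3: Slack for coalition (2,3): x2+x3 - v23 = 22 - 12 = 10
Step 4: Minimum slack = min(22, 7, 10) = 7, attained by (1,3); no pair can gain by deviating, so the allocation is in the core

7


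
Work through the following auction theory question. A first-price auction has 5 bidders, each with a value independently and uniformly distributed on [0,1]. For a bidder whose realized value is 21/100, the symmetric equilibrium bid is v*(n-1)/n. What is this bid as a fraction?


Step 1: The symmetric BNE bidding function is b(v) = v * (n-1) / n
Step 2: Substitute v = 21/100 and n = 5
Step 3: b = 21/100 * 4/5
Step 4: b = 21/125

21/125


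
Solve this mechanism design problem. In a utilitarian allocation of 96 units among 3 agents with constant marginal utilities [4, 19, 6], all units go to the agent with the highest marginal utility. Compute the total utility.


Step 1: The marginal utilities are [4, 19, 6]
Step 2: The highest marginal utility is 19
Step 3: All 96 units go to that agent
Step 4: Total utility = 19 * 96 = 1824

1824


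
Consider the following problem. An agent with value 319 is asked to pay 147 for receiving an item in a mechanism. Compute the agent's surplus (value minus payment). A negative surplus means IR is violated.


Step 1: Surplus = value - payment = 319 - 147 = 172
Step 2: IR is satisfied (surplus >= 0)

172


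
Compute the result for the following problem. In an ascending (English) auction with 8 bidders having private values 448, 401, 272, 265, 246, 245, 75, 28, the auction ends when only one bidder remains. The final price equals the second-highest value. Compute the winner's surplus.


Step 1: Identify the highest value: 448
Step 2: Identify the second-highest value: 401
Step 3: The final price = second-highest value = 401
Step 4: Surplus = 448 - 401 = 47

47


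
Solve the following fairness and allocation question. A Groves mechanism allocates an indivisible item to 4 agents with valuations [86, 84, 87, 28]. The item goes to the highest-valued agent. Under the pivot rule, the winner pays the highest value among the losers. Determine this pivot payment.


Step 1: The efficient winner is agent 2 with value 87
Step 2: Other agents' values: [86, 84, 28]
Step 3: Pivot payment = max(others) = 86
Step 4: The winner pays 86

86


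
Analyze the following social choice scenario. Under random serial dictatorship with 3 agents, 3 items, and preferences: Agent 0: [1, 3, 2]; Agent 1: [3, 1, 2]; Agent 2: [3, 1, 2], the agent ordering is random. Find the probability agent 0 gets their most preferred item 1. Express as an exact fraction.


Step 1: Agent 0 wants item 1
Step 2: There are 6 possible orderings of agents
Step 3: In 4 orderings, agent 0 gets item 1
Step 4: Probability = 4/6 = 2/3

2/3


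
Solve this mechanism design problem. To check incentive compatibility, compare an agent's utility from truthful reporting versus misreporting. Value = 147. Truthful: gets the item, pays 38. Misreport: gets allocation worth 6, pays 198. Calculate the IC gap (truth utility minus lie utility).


Step 1: U(truth) = value - payment = 147 - 38 = 109
Step 2: U(lie) = allocation - payment = 6 - 198 = -192
Step 3: IC gap = 109 - (-192) = 301

301


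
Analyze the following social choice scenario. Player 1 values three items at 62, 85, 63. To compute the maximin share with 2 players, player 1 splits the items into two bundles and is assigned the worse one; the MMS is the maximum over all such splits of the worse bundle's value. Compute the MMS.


Step 1: Item values = 62, 85, 63
Step 2: Enumerate all 2-bundle partitions and take the smaller bundle:
  Partition 1: {62} vs {85,63} -> bundles 62, 148; min = 62
  Partition 2: {85} vs {62,63} -> bundles 85, 125; min = 85
  Partition 3: {63} vs {62,85} -> bundles 63, 147; min = 63
Step 3: MMS = max(62, 85, 63) = 85

85


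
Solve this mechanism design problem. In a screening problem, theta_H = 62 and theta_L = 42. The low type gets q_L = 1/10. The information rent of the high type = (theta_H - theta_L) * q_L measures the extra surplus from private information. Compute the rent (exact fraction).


Step 1: theta_H - theta_L = 62 - 42 = 20
Step 2: Information rent = (theta_H - theta_L) * q_L
Step 3: = 20 * 1/10
Step 4: = 2

2


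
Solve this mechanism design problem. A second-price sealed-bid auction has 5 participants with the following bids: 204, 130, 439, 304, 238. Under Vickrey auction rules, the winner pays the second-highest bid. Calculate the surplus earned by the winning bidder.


Step 1: Sort bids in descending order: 439, 304, 238, 204, 130
Step 2: The winning bid is the highest: 439
Step 3: The payment equals the second-highest bid: 304
Step 4: Surplus = winner's bid - payment = 439 - 304 = 135

135


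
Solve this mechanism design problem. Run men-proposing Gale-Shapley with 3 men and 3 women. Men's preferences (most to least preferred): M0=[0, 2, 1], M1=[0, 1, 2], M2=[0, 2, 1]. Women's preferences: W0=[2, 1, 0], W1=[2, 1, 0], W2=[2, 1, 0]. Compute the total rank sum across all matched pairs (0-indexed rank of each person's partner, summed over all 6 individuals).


Step 1: Run Gale-Shapley (men propose, women hold best offer):
  M0 proposes to W0; she accepts
  M1 proposes to W0; she switches from M0
  M2 proposes to W0; she switches from M1
  M0 proposes to W2; she accepts
  M1 proposes to W1; she accepts
Step 2: Final matching: W0-M2, W1-M1, W2-M0
Step 3: 0-indexed ranks (man's rank of his match, then woman's): 0 + 0 + 1 + 1 + 1 + 2
Step 4: Total rank sum = 5

5


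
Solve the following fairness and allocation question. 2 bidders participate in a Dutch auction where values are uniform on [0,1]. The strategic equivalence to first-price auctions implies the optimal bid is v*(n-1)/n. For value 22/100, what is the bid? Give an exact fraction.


Step 1: Dutch auctions are strategically equivalent to first-price auctions
Step 2: The equilibrium bid is b(v) = v*(n-1)/n
Step 3: b = 11/50 * 1/2
Step 4: b = 11/100

11/100


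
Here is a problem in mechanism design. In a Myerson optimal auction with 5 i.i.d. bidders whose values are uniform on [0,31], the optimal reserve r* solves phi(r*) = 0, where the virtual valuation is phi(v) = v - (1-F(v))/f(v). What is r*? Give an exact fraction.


Step 1: For U[0,31], F(v) = v/31 and f(v) = 1/31
Step 2: phi(v) = v - (1 - v/31)/(1/31) = v - (31 - v) = 2v - 31
Step 3: Set phi(r*) = 0: 2r* - 31 = 0
Step 4: r* = 31/2 (the number of bidders n = 5 does not enter)

31/2


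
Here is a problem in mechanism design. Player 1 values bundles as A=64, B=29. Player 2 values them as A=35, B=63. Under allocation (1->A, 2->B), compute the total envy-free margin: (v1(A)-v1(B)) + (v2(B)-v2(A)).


Step 1: Player 1's margin = v1(A) - v1(B) = 64 - 29 = 35
Step 2: Player 2's margin = v2(B) - v2(A) = 63 - 35 = 28
Step 3: Total margin = 35 + 28 = 63

63


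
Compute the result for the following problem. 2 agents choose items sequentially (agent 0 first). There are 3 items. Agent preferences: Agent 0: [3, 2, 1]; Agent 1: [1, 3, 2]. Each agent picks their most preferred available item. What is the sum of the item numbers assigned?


Step 1: Agent 0 picks item 3
Step 2: Agent 1 picks item 1
Step 3: Sum = 3 + 1 = 4

4


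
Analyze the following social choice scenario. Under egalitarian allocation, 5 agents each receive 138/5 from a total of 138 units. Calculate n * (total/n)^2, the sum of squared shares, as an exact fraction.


Step 1: Each agent's share = 138/5
Step 2: Square of each share = (138/5)^2 = 19044/25
Step 3: Sum of squares = 5 * 19044/25 = 19044/5

19044/5


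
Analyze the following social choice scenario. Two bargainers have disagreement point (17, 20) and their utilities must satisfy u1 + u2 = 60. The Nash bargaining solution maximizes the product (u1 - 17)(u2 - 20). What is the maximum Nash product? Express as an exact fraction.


Step 1: The Nash solution splits surplus symmetrically above the disagreement point
Step 2: u1 = (total + d1 - d2)/2 = (60 + 17 - 20)/2 = 57/2
Step 3: u2 = (total - d1 + d2)/2 = (60 - 17 + 20)/2 = 63/2
Step 4: Nash product = (57/2 - 17) * (63/2 - 20)
Step 5: = 23/2 * 23/2 = 529/4

529/4


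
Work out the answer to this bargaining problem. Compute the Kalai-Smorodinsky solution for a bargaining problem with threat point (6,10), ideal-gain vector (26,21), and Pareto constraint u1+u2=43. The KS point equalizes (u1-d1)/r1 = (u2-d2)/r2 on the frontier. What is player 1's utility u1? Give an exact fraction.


Step 1: At the KS point, (u1-d1)/r1 = (u2-d2)/r2 = t and u1+u2 = 43
Step 2: u1 = d1 + r1*t and u2 = d2 + r2*t, so (d1 + r1*t) + (d2 + r2*t) = 43
Step 3: t = (43 - 6 - 10)/(26 + 21) = 27/47
Step 4: u1 = d1 + r1*t = 6 + 26 * 27/47 = 984/47
Step 5: (Check: u2 = d2 + r2*t = 1037/47; u1+u2 = 984/47 + 1037/47 = 43, on the frontier.)

984/47


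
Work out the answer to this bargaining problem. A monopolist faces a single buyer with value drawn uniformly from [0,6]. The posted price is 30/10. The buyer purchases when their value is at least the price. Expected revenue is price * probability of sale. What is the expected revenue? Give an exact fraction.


Step 1: Posted price r = 3, value support [0,6]
Step 2: P(v >= r) = (6 - 3)/6 = 1/2
Step 3: Expected revenue = r * P(v >= r) = 3 * 1/2
Step 4: Revenue = 3/2

3/2


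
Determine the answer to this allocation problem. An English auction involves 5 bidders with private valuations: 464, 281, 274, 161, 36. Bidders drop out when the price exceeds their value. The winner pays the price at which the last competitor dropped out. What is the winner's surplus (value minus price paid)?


Step 1: Identify the highest value: 464
Step 2: Identify the second-highest value: 281
Step 3: The final price = second-highest value = 281
Step 4: Surplus = 464 - 281 = 183

183


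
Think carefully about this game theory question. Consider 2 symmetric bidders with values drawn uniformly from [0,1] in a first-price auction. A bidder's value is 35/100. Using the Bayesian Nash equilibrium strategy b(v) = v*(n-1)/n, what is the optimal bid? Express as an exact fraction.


Step 1: The symmetric BNE bidding function is b(v) = v * (n-1) / n
Step 2: Substitute v = 7/20 and n = 2
Step 3: b = 7/20 * 1/2
Step 4: b = 7/40

7/40


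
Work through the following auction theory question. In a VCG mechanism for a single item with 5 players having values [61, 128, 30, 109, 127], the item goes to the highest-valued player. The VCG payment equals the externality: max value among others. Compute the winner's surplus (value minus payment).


Step 1: The winner is the agent with the highest value: agent 1 with value 128
Step 2: Values of other agents: [61, 30, 109, 127]
Step 3: VCG payment = max of others' values = 127
Step 4: Surplus = 128 - 127 = 1

1


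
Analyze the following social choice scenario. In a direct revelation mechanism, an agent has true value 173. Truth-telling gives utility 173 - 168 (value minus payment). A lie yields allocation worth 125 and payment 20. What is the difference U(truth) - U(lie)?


Step 1: U(truth) = value - payment = 173 - 168 = 5
Step 2: U(lie) = allocation - payment = 125 - 20 = 105
Step 3: IC gap = 5 - 105 = -100

-100


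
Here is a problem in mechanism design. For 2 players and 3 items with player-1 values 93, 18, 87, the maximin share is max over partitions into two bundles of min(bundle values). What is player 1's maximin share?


Step 1: Item values = 93, 18, 87
Step 2: Enumerate all 2-bundle partitions and take the smaller bundle:
  Partition 1: {93} vs {18,87} -> bundles 93, 105; min = 93
  Partition 2: {18} vs {93,87} -> bundles 18, 180; min = 18
  Partition 3: {87} vs {93,18} -> bundles 87, 111; min = 87
Step 3: MMS = max(93, 18, 87) = 93

93


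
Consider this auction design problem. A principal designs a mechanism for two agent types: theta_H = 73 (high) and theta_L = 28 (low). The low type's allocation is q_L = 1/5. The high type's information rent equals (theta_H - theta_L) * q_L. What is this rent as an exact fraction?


Step 1: theta_H - theta_L = 73 - 28 = 45
Step 2: Information rent = (theta_H - theta_L) * q_L
Step 3: = 45 * 1/5
Step 4: = 9

9


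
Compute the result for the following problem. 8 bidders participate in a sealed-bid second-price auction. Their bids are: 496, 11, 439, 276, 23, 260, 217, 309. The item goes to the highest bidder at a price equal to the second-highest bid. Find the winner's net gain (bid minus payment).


Step 1: Sort bids in descending order: 496, 439, 309, 276, 260, 217, 23, 11
Step 2: The winning bid is the highest: 496
Step 3: The payment equals the second-highest bid: 439
Step 4: Surplus = winner's bid - payment = 496 - 439 = 57

57


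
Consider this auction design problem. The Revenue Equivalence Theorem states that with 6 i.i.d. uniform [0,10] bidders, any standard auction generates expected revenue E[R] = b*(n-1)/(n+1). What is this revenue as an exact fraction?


Step 1: By Revenue Equivalence, expected revenue = b*(n-1)/(n+1)
Step 2: Substituting n = 6, b = 10
Step 3: Revenue = 10*(6-1)/(6+1) = 10*5/7
Step 4: Revenue = 50/7

50/7


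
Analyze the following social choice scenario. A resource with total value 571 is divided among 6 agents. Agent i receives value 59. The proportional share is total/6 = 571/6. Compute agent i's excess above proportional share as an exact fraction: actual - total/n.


Step 1: Proportional share = 571/6
Step 2: Agent's actual allocation = 59
Step 3: Excess = 59 - 571/6 = -217/6

-217/6


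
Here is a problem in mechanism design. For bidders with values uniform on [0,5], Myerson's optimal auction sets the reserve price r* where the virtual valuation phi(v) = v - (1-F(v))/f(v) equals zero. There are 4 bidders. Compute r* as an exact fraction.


Step 1: For U[0,5], F(v) = v/5 and f(v) = 1/5
Step 2: phi(v) = v - (1 - v/5)/(1/5) = v - (5 - v) = 2v - 5
Step 3: Set phi(r*) = 0: 2r* - 5 = 0
Step 4: r* = 5/2 (the number of bidders n = 4 does not enter)

5/2


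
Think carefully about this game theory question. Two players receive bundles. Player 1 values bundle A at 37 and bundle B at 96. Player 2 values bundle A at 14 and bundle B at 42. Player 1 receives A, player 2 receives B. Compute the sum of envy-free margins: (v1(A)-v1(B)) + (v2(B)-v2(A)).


Step 1: Player 1's margin = v1(A) - v1(B) = 37 - 96 = -59
Step 2: Player 2's margin = v2(B) - v2(A) = 42 - 14 = 28
Step 3: Total margin = -59 + 28 = -31

-31


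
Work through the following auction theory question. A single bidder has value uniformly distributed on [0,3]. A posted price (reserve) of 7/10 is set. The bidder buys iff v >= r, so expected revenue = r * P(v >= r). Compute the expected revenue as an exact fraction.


Step 1: Posted price r = 7/10, value support [0,3]
Step 2: P(v >= r) = (3 - 7/10)/3 = 23/30
Step 3: Expected revenue = r * P(v >= r) = 7/10 * 23/30
Step 4: Revenue = 161/300

161/300


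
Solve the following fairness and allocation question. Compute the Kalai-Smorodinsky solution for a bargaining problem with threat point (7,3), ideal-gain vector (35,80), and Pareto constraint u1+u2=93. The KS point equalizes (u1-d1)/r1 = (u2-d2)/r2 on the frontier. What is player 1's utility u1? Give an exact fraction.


Step 1: At the KS point, (u1-d1)/r1 = (u2-d2)/r2 = t and u1+u2 = 93
Step 2: u1 = d1 + r1*t and u2 = d2 + r2*t, so (d1 + r1*t) + (d2 + r2*t) = 93
Step 3: t = (93 - 7 - 3)/(35 + 80) = 83/115
Step 4: u1 = d1 + r1*t = 7 + 35 * 83/115 = 742/23
Step 5: (Check: u2 = d2 + r2*t = 1397/23; u1+u2 = 742/23 + 1397/23 = 93, on the frontier.)

742/23


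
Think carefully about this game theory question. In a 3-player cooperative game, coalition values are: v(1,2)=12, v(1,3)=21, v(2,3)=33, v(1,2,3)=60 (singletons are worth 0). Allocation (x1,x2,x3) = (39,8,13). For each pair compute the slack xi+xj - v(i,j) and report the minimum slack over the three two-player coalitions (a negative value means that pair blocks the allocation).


Step 1: Slack for coalition (1,2): x1+x2 - v12 = 47 - 12 = 35
Step 2: Slack for coalition (1,3): x1+x3 - v13 = 52 - 21 = 31
Step 3: Slack for coalition (2,3): x2+x3 - v23 = 21 - 33 = -12
Step 4: Minimum slack = min(35, 31, -12) = -12, attained by (2,3); coalition (2,3) can block (slack < 0), so the allocation is not in the core

-12


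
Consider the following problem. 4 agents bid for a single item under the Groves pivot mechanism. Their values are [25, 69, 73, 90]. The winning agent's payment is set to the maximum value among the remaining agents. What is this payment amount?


Step 1: The efficient winner is agent 3 with value 90
Step 2: Other agents' values: [25, 69, 73]
Step 3: Pivot payment = max(others) = 73
Step 4: The winner pays 73

73


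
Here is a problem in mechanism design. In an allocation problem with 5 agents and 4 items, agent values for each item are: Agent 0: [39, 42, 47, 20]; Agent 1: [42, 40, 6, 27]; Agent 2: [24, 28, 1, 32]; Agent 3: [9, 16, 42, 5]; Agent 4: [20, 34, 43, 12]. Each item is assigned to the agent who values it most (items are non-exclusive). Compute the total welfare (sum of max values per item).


Step 1: For each item, find the maximum value among all agents.
Step 2: Item 0 -> Agent 1 (value 42)
Step 3: Item 1 -> Agent 0 (value 42)
Step 4: Item 2 -> Agent 0 (value 47)
Step 5: Item 3 -> Agent 2 (value 32)
Step 6: Total welfare = 42 + 42 + 47 + 32 = 163

163


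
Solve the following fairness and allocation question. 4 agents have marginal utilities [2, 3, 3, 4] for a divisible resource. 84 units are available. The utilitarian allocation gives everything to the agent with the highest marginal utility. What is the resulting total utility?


Step 1: The marginal utilities are [2, 3, 3, 4]
Step 2: The highest marginal utility is 4
Step 3: All 84 units go to that agent
Step 4: Total utility = 4 * 84 = 336

336


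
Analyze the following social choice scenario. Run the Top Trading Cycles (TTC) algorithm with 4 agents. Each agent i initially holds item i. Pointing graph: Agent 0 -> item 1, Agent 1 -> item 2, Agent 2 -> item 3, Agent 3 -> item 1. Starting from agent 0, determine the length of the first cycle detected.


Step 1: Trace the pointer graph from agent 0: 0 -> 1 -> 2 -> 3 -> 1
Step 2: A cycle is detected when we revisit agent 1
Step 3: The cycle is: 1 -> 2 -> 3 -> 1
Step 4: Cycle length = 3

3


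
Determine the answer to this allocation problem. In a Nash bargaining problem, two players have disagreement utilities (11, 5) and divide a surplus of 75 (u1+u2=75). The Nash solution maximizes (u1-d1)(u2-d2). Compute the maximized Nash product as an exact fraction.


Step 1: The Nash solution splits surplus symmetrically above the disagreement point
Step 2: u1 = (total + d1 - d2)/2 = (75 + 11 - 5)/2 = 81/2
Step 3: u2 = (total - d1 + d2)/2 = (75 - 11 + 5)/2 = 69/2
Step 4: Nash product = (81/2 - 11) * (69/2 - 5)
Step 5: = 59/2 * 59/2 = 3481/4

3481/4


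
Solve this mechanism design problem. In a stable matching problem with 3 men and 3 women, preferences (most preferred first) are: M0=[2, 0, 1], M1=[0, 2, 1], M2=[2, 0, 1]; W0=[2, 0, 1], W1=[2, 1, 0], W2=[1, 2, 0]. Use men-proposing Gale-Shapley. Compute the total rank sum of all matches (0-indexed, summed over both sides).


Step 1: Run Gale-Shapley (men propose, women hold best offer):
  M0 proposes to W2; she accepts
  M1 proposes to W0; she accepts
  M2 proposes to W2; she switches from M0
  M0 proposes to W0; she switches from M1
  M1 proposes to W2; she switches from M2
  M2 proposes to W0; she switches from M0
  M0 proposes to W1; she accepts
Step 2: Final matching: W0-M2, W1-M0, W2-M1
Step 3: 0-indexed ranks (man's rank of his match, then woman's): 1 + 0 + 2 + 2 + 1 + 0
Step 4: Total rank sum = 6

6


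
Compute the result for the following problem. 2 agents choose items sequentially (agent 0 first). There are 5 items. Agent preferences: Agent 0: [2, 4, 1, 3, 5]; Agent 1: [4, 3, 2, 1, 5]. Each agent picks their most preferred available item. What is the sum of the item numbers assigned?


Step 1: Agent 0 picks item 2
Step 2: Agent 1 picks item 4
Step 3: Sum = 2 + 4 = 6

6


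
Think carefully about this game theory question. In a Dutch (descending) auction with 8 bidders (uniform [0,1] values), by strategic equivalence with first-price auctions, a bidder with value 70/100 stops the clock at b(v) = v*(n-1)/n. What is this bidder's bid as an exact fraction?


Step 1: Dutch auctions are strategically equivalent to first-price auctions
Step 2: The equilibrium bid is b(v) = v*(n-1)/n
Step 3: b = 7/10 * 7/8
Step 4: b = 49/80

49/80
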